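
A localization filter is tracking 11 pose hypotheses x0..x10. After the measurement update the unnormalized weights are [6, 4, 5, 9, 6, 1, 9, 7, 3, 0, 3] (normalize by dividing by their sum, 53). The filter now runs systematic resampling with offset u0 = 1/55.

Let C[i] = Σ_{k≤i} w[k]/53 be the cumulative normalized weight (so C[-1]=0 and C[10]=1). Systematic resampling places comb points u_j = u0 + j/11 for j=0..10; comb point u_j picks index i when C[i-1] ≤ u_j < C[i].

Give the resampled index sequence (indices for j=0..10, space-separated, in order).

C = [6/53, 10/53, 15/53, 24/53, 30/53, 31/53, 40/53, 47/53, 50/53, 50/53, 1]
j=0: u_0=1/55 ∈ [0, 6/53) → index 0
j=1: u_1=6/55 ∈ [0, 6/53) → index 0
j=2: u_2=1/5 ∈ [10/53, 15/53) → index 2
j=3: u_3=16/55 ∈ [15/53, 24/53) → index 3
j=4: u_4=21/55 ∈ [15/53, 24/53) → index 3
j=5: u_5=26/55 ∈ [24/53, 30/53) → index 4
j=6: u_6=31/55 ∈ [24/53, 30/53) → index 4
j=7: u_7=36/55 ∈ [31/53, 40/53) → index 6
j=8: u_8=41/55 ∈ [31/53, 40/53) → index 6
j=9: u_9=46/55 ∈ [40/53, 47/53) → index 7
j=10: u_10=51/55 ∈ [47/53, 50/53) → index 8

0 0 2 3 3 4 4 6 6 7 8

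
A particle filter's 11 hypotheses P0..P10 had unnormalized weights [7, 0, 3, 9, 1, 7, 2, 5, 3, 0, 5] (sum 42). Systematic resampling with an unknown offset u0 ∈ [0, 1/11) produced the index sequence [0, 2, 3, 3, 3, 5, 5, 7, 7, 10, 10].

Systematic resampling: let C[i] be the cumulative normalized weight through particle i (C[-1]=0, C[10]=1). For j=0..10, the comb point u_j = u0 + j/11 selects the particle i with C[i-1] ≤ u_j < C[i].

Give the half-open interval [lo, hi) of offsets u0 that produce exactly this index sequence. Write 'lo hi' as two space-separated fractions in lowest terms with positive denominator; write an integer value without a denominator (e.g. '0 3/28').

C = [1/6, 1/6, 5/21, 19/42, 10/21, 9/14, 29/42, 17/21, 37/42, 37/42, 1]
j=0 picked index 0: u0 ∈ [0, 1/6)
j=1 picked index 2: u0 ∈ [5/66, 34/231)
j=2 picked index 3: u0 ∈ [13/231, 125/462)
j=3 picked index 3: u0 ∈ [-8/231, 83/462)
j=4 picked index 3: u0 ∈ [-29/231, 41/462)
j=5 picked index 5: u0 ∈ [5/231, 29/154)
j=6 picked index 5: u0 ∈ [-16/231, 15/154)
j=7 picked index 7: u0 ∈ [25/462, 40/231)
j=8 picked index 7: u0 ∈ [-17/462, 19/231)
j=9 picked index 10: u0 ∈ [29/462, 2/11)
j=10 picked index 10: u0 ∈ [-13/462, 1/11)
intersection: [5/66, 19/231)

5/66 19/231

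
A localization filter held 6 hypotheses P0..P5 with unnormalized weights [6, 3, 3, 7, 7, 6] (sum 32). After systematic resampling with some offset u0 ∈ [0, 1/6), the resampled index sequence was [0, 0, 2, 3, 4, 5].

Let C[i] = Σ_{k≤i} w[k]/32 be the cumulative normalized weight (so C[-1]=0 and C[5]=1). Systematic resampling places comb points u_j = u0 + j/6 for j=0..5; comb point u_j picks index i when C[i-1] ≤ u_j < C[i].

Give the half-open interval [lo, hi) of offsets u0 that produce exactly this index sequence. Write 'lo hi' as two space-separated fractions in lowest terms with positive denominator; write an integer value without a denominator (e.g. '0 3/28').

C = [3/16, 9/32, 3/8, 19/32, 13/16, 1]
j=0 picked index 0: u0 ∈ [0, 3/16)
j=1 picked index 0: u0 ∈ [-1/6, 1/48)
j=2 picked index 2: u0 ∈ [-5/96, 1/24)
j=3 picked index 3: u0 ∈ [-1/8, 3/32)
j=4 picked index 4: u0 ∈ [-7/96, 7/48)
j=5 picked index 5: u0 ∈ [-1/48, 1/6)
intersection: [0, 1/48)

0 1/48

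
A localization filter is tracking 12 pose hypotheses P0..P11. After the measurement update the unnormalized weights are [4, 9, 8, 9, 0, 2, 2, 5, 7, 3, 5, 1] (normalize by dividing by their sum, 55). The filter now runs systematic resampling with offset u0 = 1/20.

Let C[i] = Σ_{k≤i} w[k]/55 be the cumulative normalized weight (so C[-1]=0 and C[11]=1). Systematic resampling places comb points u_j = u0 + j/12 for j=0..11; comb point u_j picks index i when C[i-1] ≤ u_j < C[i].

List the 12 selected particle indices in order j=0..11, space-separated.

0 1 1 2 3 3 5 7 8 8 9 10

C = [4/55, 13/55, 21/55, 6/11, 6/11, 32/55, 34/55, 39/55, 46/55, 49/55, 54/55, 1]
j=0: u_0=1/20 ∈ [0, 4/55) → index 0
j=1: u_1=2/15 ∈ [4/55, 13/55) → index 1
j=2: u_2=13/60 ∈ [4/55, 13/55) → index 1
j=3: u_3=3/10 ∈ [13/55, 21/55) → index 2
j=4: u_4=23/60 ∈ [21/55, 6/11) → index 3
j=5: u_5=7/15 ∈ [21/55, 6/11) → index 3
j=6: u_6=11/20 ∈ [6/11, 32/55) → index 5
j=7: u_7=19/30 ∈ [34/55, 39/55) → index 7
j=8: u_8=43/60 ∈ [39/55, 46/55) → index 8
j=9: u_9=4/5 ∈ [39/55, 46/55) → index 8
j=10: u_10=53/60 ∈ [46/55, 49/55) → index 9
j=11: u_11=29/30 ∈ [49/55, 54/55) → index 10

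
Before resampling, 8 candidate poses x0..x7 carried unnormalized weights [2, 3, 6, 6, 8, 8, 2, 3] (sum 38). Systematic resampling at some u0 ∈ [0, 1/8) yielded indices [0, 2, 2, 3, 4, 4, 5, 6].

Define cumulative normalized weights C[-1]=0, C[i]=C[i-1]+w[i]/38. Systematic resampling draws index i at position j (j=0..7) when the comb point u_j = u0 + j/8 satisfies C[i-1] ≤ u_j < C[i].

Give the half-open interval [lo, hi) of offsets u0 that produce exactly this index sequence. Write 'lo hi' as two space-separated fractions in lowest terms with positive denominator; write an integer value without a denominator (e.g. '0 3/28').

1/152 5/152

C = [1/19, 5/38, 11/38, 17/38, 25/38, 33/38, 35/38, 1]
j=0 picked index 0: u0 ∈ [0, 1/19)
j=1 picked index 2: u0 ∈ [1/152, 25/152)
j=2 picked index 2: u0 ∈ [-9/76, 3/76)
j=3 picked index 3: u0 ∈ [-13/152, 11/152)
j=4 picked index 4: u0 ∈ [-1/19, 3/19)
j=5 picked index 4: u0 ∈ [-27/152, 5/152)
j=6 picked index 5: u0 ∈ [-7/76, 9/76)
j=7 picked index 6: u0 ∈ [-1/152, 7/152)
intersection: [1/152, 5/152)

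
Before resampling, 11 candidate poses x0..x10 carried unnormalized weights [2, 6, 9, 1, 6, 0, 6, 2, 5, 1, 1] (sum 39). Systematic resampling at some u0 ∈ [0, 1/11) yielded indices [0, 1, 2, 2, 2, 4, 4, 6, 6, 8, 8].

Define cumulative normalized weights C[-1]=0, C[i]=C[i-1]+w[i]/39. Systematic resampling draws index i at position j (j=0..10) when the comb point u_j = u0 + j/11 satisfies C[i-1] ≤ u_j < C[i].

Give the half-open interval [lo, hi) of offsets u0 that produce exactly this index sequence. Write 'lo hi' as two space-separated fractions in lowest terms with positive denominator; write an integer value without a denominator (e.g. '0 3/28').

10/429 17/429

C = [2/39, 8/39, 17/39, 6/13, 8/13, 8/13, 10/13, 32/39, 37/39, 38/39, 1]
j=0 picked index 0: u0 ∈ [0, 2/39)
j=1 picked index 1: u0 ∈ [-17/429, 49/429)
j=2 picked index 2: u0 ∈ [10/429, 109/429)
j=3 picked index 2: u0 ∈ [-29/429, 70/429)
j=4 picked index 2: u0 ∈ [-68/429, 31/429)
j=5 picked index 4: u0 ∈ [1/143, 23/143)
j=6 picked index 4: u0 ∈ [-12/143, 10/143)
j=7 picked index 6: u0 ∈ [-3/143, 19/143)
j=8 picked index 6: u0 ∈ [-16/143, 6/143)
j=9 picked index 8: u0 ∈ [1/429, 56/429)
j=10 picked index 8: u0 ∈ [-38/429, 17/429)
intersection: [10/429, 17/429)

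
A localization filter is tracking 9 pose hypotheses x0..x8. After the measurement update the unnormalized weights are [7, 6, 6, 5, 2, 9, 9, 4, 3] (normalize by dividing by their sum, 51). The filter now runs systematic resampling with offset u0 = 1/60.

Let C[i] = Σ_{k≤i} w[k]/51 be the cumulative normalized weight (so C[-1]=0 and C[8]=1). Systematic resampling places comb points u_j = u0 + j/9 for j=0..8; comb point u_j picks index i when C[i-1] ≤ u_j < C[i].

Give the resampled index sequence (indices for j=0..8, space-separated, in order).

C = [7/51, 13/51, 19/51, 8/17, 26/51, 35/51, 44/51, 16/17, 1]
j=0: u_0=1/60 ∈ [0, 7/51) → index 0
j=1: u_1=23/180 ∈ [0, 7/51) → index 0
j=2: u_2=43/180 ∈ [7/51, 13/51) → index 1
j=3: u_3=7/20 ∈ [13/51, 19/51) → index 2
j=4: u_4=83/180 ∈ [19/51, 8/17) → index 3
j=5: u_5=103/180 ∈ [26/51, 35/51) → index 5
j=6: u_6=41/60 ∈ [26/51, 35/51) → index 5
j=7: u_7=143/180 ∈ [35/51, 44/51) → index 6
j=8: u_8=163/180 ∈ [44/51, 16/17) → index 7

0 0 1 2 3 5 5 6 7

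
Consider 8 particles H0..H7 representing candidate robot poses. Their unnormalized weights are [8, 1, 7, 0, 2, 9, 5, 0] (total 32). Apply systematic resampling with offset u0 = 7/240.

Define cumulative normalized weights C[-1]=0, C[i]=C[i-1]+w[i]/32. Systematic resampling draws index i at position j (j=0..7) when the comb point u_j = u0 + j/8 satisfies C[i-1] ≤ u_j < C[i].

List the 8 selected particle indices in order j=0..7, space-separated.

C = [1/4, 9/32, 1/2, 1/2, 9/16, 27/32, 1, 1]
j=0: u_0=7/240 ∈ [0, 1/4) → index 0
j=1: u_1=37/240 ∈ [0, 1/4) → index 0
j=2: u_2=67/240 ∈ [1/4, 9/32) → index 1
j=3: u_3=97/240 ∈ [9/32, 1/2) → index 2
j=4: u_4=127/240 ∈ [1/2, 9/16) → index 4
j=5: u_5=157/240 ∈ [9/16, 27/32) → index 5
j=6: u_6=187/240 ∈ [9/16, 27/32) → index 5
j=7: u_7=217/240 ∈ [27/32, 1) → index 6

0 0 1 2 4 5 5 6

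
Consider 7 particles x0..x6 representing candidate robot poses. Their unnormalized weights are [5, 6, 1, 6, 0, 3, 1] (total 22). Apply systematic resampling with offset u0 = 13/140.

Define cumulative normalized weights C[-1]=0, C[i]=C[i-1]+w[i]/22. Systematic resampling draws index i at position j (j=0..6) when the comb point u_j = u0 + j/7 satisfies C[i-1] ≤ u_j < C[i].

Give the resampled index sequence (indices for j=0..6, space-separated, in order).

0 1 1 2 3 3 5

C = [5/22, 1/2, 6/11, 9/11, 9/11, 21/22, 1]
j=0: u_0=13/140 ∈ [0, 5/22) → index 0
j=1: u_1=33/140 ∈ [5/22, 1/2) → index 1
j=2: u_2=53/140 ∈ [5/22, 1/2) → index 1
j=3: u_3=73/140 ∈ [1/2, 6/11) → index 2
j=4: u_4=93/140 ∈ [6/11, 9/11) → index 3
j=5: u_5=113/140 ∈ [6/11, 9/11) → index 3
j=6: u_6=19/20 ∈ [9/11, 21/22) → index 5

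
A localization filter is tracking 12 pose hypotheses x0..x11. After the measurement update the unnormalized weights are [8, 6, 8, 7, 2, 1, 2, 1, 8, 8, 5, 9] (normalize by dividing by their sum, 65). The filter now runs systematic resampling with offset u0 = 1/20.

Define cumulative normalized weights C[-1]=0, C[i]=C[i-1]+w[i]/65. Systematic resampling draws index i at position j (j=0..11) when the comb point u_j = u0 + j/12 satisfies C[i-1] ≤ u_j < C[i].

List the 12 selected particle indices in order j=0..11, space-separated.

0 1 2 2 3 4 8 8 9 10 11 11

C = [8/65, 14/65, 22/65, 29/65, 31/65, 32/65, 34/65, 7/13, 43/65, 51/65, 56/65, 1]
j=0: u_0=1/20 ∈ [0, 8/65) → index 0
j=1: u_1=2/15 ∈ [8/65, 14/65) → index 1
j=2: u_2=13/60 ∈ [14/65, 22/65) → index 2
j=3: u_3=3/10 ∈ [14/65, 22/65) → index 2
j=4: u_4=23/60 ∈ [22/65, 29/65) → index 3
j=5: u_5=7/15 ∈ [29/65, 31/65) → index 4
j=6: u_6=11/20 ∈ [7/13, 43/65) → index 8
j=7: u_7=19/30 ∈ [7/13, 43/65) → index 8
j=8: u_8=43/60 ∈ [43/65, 51/65) → index 9
j=9: u_9=4/5 ∈ [51/65, 56/65) → index 10
j=10: u_10=53/60 ∈ [56/65, 1) → index 11
j=11: u_11=29/30 ∈ [56/65, 1) → index 11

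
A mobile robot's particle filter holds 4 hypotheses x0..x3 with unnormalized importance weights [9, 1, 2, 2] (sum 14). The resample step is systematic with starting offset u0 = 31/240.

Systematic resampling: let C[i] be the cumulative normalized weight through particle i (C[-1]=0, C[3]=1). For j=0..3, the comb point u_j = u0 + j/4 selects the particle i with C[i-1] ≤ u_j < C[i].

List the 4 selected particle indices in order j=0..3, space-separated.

C = [9/14, 5/7, 6/7, 1]
j=0: u_0=31/240 ∈ [0, 9/14) → index 0
j=1: u_1=91/240 ∈ [0, 9/14) → index 0
j=2: u_2=151/240 ∈ [0, 9/14) → index 0
j=3: u_3=211/240 ∈ [6/7, 1) → index 3

0 0 0 3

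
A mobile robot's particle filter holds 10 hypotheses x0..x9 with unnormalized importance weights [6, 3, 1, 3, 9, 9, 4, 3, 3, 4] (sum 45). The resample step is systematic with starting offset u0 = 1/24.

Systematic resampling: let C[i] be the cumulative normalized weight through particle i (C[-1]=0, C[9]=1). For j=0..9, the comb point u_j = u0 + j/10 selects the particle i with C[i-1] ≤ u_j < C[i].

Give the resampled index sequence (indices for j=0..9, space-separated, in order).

C = [2/15, 1/5, 2/9, 13/45, 22/45, 31/45, 7/9, 38/45, 41/45, 1]
j=0: u_0=1/24 ∈ [0, 2/15) → index 0
j=1: u_1=17/120 ∈ [2/15, 1/5) → index 1
j=2: u_2=29/120 ∈ [2/9, 13/45) → index 3
j=3: u_3=41/120 ∈ [13/45, 22/45) → index 4
j=4: u_4=53/120 ∈ [13/45, 22/45) → index 4
j=5: u_5=13/24 ∈ [22/45, 31/45) → index 5
j=6: u_6=77/120 ∈ [22/45, 31/45) → index 5
j=7: u_7=89/120 ∈ [31/45, 7/9) → index 6
j=8: u_8=101/120 ∈ [7/9, 38/45) → index 7
j=9: u_9=113/120 ∈ [41/45, 1) → index 9

0 1 3 4 4 5 5 6 7 9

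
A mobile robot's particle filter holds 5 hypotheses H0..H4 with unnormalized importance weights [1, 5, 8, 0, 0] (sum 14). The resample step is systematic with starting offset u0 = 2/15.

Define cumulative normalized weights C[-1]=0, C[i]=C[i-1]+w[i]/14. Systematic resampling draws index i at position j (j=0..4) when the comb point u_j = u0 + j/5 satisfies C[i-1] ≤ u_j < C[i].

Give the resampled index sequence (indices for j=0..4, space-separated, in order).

C = [1/14, 3/7, 1, 1, 1]
j=0: u_0=2/15 ∈ [1/14, 3/7) → index 1
j=1: u_1=1/3 ∈ [1/14, 3/7) → index 1
j=2: u_2=8/15 ∈ [3/7, 1) → index 2
j=3: u_3=11/15 ∈ [3/7, 1) → index 2
j=4: u_4=14/15 ∈ [3/7, 1) → index 2

1 1 2 2 2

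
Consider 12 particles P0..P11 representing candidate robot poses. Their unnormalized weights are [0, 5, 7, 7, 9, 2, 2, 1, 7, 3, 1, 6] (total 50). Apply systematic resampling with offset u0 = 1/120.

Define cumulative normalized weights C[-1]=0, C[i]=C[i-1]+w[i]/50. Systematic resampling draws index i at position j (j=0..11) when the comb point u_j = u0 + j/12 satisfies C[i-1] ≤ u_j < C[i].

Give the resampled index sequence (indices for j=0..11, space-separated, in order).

C = [0, 1/10, 6/25, 19/50, 14/25, 3/5, 16/25, 33/50, 4/5, 43/50, 22/25, 1]
j=0: u_0=1/120 ∈ [0, 1/10) → index 1
j=1: u_1=11/120 ∈ [0, 1/10) → index 1
j=2: u_2=7/40 ∈ [1/10, 6/25) → index 2
j=3: u_3=31/120 ∈ [6/25, 19/50) → index 3
j=4: u_4=41/120 ∈ [6/25, 19/50) → index 3
j=5: u_5=17/40 ∈ [19/50, 14/25) → index 4
j=6: u_6=61/120 ∈ [19/50, 14/25) → index 4
j=7: u_7=71/120 ∈ [14/25, 3/5) → index 5
j=8: u_8=27/40 ∈ [33/50, 4/5) → index 8
j=9: u_9=91/120 ∈ [33/50, 4/5) → index 8
j=10: u_10=101/120 ∈ [4/5, 43/50) → index 9
j=11: u_11=37/40 ∈ [22/25, 1) → index 11

1 1 2 3 3 4 4 5 8 8 9 11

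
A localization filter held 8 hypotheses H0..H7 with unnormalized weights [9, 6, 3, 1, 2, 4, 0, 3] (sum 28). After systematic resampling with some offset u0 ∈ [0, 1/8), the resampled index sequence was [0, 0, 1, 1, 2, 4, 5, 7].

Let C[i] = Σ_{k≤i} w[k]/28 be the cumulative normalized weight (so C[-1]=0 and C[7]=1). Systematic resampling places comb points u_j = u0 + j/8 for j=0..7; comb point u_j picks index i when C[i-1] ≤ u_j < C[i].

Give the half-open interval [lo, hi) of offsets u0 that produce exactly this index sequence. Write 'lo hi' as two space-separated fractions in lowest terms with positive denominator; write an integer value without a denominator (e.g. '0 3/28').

1/14 1/8

C = [9/28, 15/28, 9/14, 19/28, 3/4, 25/28, 25/28, 1]
j=0 picked index 0: u0 ∈ [0, 9/28)
j=1 picked index 0: u0 ∈ [-1/8, 11/56)
j=2 picked index 1: u0 ∈ [1/14, 2/7)
j=3 picked index 1: u0 ∈ [-3/56, 9/56)
j=4 picked index 2: u0 ∈ [1/28, 1/7)
j=5 picked index 4: u0 ∈ [3/56, 1/8)
j=6 picked index 5: u0 ∈ [0, 1/7)
j=7 picked index 7: u0 ∈ [1/56, 1/8)
intersection: [1/14, 1/8)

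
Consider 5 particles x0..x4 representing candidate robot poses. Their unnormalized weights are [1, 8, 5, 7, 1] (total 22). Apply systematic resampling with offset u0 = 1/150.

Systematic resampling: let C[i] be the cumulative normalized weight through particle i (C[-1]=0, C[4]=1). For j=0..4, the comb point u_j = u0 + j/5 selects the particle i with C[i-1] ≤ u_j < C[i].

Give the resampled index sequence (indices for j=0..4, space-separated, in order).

0 1 1 2 3

C = [1/22, 9/22, 7/11, 21/22, 1]
j=0: u_0=1/150 ∈ [0, 1/22) → index 0
j=1: u_1=31/150 ∈ [1/22, 9/22) → index 1
j=2: u_2=61/150 ∈ [1/22, 9/22) → index 1
j=3: u_3=91/150 ∈ [9/22, 7/11) → index 2
j=4: u_4=121/150 ∈ [7/11, 21/22) → index 3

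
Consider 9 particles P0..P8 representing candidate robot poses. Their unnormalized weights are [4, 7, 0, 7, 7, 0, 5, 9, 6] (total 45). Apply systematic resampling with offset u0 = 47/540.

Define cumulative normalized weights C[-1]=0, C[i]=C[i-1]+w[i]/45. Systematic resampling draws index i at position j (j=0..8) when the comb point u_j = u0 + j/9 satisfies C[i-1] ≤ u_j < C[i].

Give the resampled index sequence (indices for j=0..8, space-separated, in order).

0 1 3 4 4 6 7 7 8

C = [4/45, 11/45, 11/45, 2/5, 5/9, 5/9, 2/3, 13/15, 1]
j=0: u_0=47/540 ∈ [0, 4/45) → index 0
j=1: u_1=107/540 ∈ [4/45, 11/45) → index 1
j=2: u_2=167/540 ∈ [11/45, 2/5) → index 3
j=3: u_3=227/540 ∈ [2/5, 5/9) → index 4
j=4: u_4=287/540 ∈ [2/5, 5/9) → index 4
j=5: u_5=347/540 ∈ [5/9, 2/3) → index 6
j=6: u_6=407/540 ∈ [2/3, 13/15) → index 7
j=7: u_7=467/540 ∈ [2/3, 13/15) → index 7
j=8: u_8=527/540 ∈ [13/15, 1) → index 8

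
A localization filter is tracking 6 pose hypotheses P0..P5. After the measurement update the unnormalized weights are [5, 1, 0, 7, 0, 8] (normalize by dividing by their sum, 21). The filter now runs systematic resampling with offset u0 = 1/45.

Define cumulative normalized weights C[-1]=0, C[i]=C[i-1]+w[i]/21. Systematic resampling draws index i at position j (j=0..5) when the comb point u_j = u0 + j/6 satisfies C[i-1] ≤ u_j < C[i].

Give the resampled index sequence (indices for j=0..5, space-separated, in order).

0 0 3 3 5 5

C = [5/21, 2/7, 2/7, 13/21, 13/21, 1]
j=0: u_0=1/45 ∈ [0, 5/21) → index 0
j=1: u_1=17/90 ∈ [0, 5/21) → index 0
j=2: u_2=16/45 ∈ [2/7, 13/21) → index 3
j=3: u_3=47/90 ∈ [2/7, 13/21) → index 3
j=4: u_4=31/45 ∈ [13/21, 1) → index 5
j=5: u_5=77/90 ∈ [13/21, 1) → index 5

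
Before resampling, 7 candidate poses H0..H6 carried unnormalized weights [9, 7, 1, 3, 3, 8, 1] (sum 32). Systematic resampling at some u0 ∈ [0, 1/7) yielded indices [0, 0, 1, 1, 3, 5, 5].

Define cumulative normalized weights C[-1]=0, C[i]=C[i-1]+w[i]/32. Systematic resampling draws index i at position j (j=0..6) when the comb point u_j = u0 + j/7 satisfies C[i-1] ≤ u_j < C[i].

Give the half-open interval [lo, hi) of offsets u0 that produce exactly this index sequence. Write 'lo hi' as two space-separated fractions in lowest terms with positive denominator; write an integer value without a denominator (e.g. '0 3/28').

1/224 3/56

C = [9/32, 1/2, 17/32, 5/8, 23/32, 31/32, 1]
j=0 picked index 0: u0 ∈ [0, 9/32)
j=1 picked index 0: u0 ∈ [-1/7, 31/224)
j=2 picked index 1: u0 ∈ [-1/224, 3/14)
j=3 picked index 1: u0 ∈ [-33/224, 1/14)
j=4 picked index 3: u0 ∈ [-9/224, 3/56)
j=5 picked index 5: u0 ∈ [1/224, 57/224)
j=6 picked index 5: u0 ∈ [-31/224, 25/224)
intersection: [1/224, 3/56)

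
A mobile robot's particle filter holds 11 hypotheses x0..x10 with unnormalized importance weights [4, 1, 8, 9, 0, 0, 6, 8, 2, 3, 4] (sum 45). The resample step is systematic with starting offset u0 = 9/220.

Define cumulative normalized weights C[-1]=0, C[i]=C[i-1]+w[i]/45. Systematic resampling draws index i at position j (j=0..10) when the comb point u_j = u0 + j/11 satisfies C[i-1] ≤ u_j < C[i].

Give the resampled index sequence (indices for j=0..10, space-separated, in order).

C = [4/45, 1/9, 13/45, 22/45, 22/45, 22/45, 28/45, 4/5, 38/45, 41/45, 1]
j=0: u_0=9/220 ∈ [0, 4/45) → index 0
j=1: u_1=29/220 ∈ [1/9, 13/45) → index 2
j=2: u_2=49/220 ∈ [1/9, 13/45) → index 2
j=3: u_3=69/220 ∈ [13/45, 22/45) → index 3
j=4: u_4=89/220 ∈ [13/45, 22/45) → index 3
j=5: u_5=109/220 ∈ [22/45, 28/45) → index 6
j=6: u_6=129/220 ∈ [22/45, 28/45) → index 6
j=7: u_7=149/220 ∈ [28/45, 4/5) → index 7
j=8: u_8=169/220 ∈ [28/45, 4/5) → index 7
j=9: u_9=189/220 ∈ [38/45, 41/45) → index 9
j=10: u_10=19/20 ∈ [41/45, 1) → index 10

0 2 2 3 3 6 6 7 7 9 10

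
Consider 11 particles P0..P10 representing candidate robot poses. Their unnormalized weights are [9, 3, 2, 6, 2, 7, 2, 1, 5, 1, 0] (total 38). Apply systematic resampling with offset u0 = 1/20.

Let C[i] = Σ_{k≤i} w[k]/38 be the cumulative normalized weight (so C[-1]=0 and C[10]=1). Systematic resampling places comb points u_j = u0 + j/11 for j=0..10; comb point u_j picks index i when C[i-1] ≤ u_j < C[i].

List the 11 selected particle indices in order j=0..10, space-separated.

C = [9/38, 6/19, 7/19, 10/19, 11/19, 29/38, 31/38, 16/19, 37/38, 1, 1]
j=0: u_0=1/20 ∈ [0, 9/38) → index 0
j=1: u_1=31/220 ∈ [0, 9/38) → index 0
j=2: u_2=51/220 ∈ [0, 9/38) → index 0
j=3: u_3=71/220 ∈ [6/19, 7/19) → index 2
j=4: u_4=91/220 ∈ [7/19, 10/19) → index 3
j=5: u_5=111/220 ∈ [7/19, 10/19) → index 3
j=6: u_6=131/220 ∈ [11/19, 29/38) → index 5
j=7: u_7=151/220 ∈ [11/19, 29/38) → index 5
j=8: u_8=171/220 ∈ [29/38, 31/38) → index 6
j=9: u_9=191/220 ∈ [16/19, 37/38) → index 8
j=10: u_10=211/220 ∈ [16/19, 37/38) → index 8

0 0 0 2 3 3 5 5 6 8 8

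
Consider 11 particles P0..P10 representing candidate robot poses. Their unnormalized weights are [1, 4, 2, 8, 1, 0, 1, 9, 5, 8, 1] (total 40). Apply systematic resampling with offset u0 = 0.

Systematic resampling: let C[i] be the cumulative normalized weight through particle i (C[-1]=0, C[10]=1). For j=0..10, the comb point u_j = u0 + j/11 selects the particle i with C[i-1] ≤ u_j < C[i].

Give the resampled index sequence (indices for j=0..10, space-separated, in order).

0 1 3 3 3 7 7 7 8 9 9

C = [1/40, 1/8, 7/40, 3/8, 2/5, 2/5, 17/40, 13/20, 31/40, 39/40, 1]
j=0: u_0=0 ∈ [0, 1/40) → index 0
j=1: u_1=1/11 ∈ [1/40, 1/8) → index 1
j=2: u_2=2/11 ∈ [7/40, 3/8) → index 3
j=3: u_3=3/11 ∈ [7/40, 3/8) → index 3
j=4: u_4=4/11 ∈ [7/40, 3/8) → index 3
j=5: u_5=5/11 ∈ [17/40, 13/20) → index 7
j=6: u_6=6/11 ∈ [17/40, 13/20) → index 7
j=7: u_7=7/11 ∈ [17/40, 13/20) → index 7
j=8: u_8=8/11 ∈ [13/20, 31/40) → index 8
j=9: u_9=9/11 ∈ [31/40, 39/40) → index 9
j=10: u_10=10/11 ∈ [31/40, 39/40) → index 9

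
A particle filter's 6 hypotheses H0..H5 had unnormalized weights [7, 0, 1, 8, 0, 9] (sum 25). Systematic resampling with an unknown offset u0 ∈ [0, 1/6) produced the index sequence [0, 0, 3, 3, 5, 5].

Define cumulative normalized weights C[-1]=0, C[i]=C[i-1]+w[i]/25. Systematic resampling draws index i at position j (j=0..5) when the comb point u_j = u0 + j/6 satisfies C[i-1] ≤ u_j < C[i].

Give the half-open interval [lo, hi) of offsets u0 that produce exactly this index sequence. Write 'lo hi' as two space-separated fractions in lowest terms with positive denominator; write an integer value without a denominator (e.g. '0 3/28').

0 17/150

C = [7/25, 7/25, 8/25, 16/25, 16/25, 1]
j=0 picked index 0: u0 ∈ [0, 7/25)
j=1 picked index 0: u0 ∈ [-1/6, 17/150)
j=2 picked index 3: u0 ∈ [-1/75, 23/75)
j=3 picked index 3: u0 ∈ [-9/50, 7/50)
j=4 picked index 5: u0 ∈ [-2/75, 1/3)
j=5 picked index 5: u0 ∈ [-29/150, 1/6)
intersection: [0, 17/150)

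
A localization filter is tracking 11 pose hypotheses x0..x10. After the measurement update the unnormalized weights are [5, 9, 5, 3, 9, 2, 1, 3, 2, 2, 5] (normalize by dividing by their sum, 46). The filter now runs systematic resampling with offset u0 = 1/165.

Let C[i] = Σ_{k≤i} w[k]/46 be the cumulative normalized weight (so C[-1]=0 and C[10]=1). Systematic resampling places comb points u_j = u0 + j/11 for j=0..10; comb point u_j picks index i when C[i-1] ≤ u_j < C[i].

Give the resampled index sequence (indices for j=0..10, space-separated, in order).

0 0 1 1 2 3 4 4 6 8 10

C = [5/46, 7/23, 19/46, 11/23, 31/46, 33/46, 17/23, 37/46, 39/46, 41/46, 1]
j=0: u_0=1/165 ∈ [0, 5/46) → index 0
j=1: u_1=16/165 ∈ [0, 5/46) → index 0
j=2: u_2=31/165 ∈ [5/46, 7/23) → index 1
j=3: u_3=46/165 ∈ [5/46, 7/23) → index 1
j=4: u_4=61/165 ∈ [7/23, 19/46) → index 2
j=5: u_5=76/165 ∈ [19/46, 11/23) → index 3
j=6: u_6=91/165 ∈ [11/23, 31/46) → index 4
j=7: u_7=106/165 ∈ [11/23, 31/46) → index 4
j=8: u_8=11/15 ∈ [33/46, 17/23) → index 6
j=9: u_9=136/165 ∈ [37/46, 39/46) → index 8
j=10: u_10=151/165 ∈ [41/46, 1) → index 10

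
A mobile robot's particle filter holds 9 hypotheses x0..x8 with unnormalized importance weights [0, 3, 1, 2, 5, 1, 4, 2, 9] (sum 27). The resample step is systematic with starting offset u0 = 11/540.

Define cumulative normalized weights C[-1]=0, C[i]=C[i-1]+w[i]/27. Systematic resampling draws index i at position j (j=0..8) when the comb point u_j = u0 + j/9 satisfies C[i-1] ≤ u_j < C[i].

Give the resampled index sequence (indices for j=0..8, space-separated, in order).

1 2 4 4 6 6 8 8 8

C = [0, 1/9, 4/27, 2/9, 11/27, 4/9, 16/27, 2/3, 1]
j=0: u_0=11/540 ∈ [0, 1/9) → index 1
j=1: u_1=71/540 ∈ [1/9, 4/27) → index 2
j=2: u_2=131/540 ∈ [2/9, 11/27) → index 4
j=3: u_3=191/540 ∈ [2/9, 11/27) → index 4
j=4: u_4=251/540 ∈ [4/9, 16/27) → index 6
j=5: u_5=311/540 ∈ [4/9, 16/27) → index 6
j=6: u_6=371/540 ∈ [2/3, 1) → index 8
j=7: u_7=431/540 ∈ [2/3, 1) → index 8
j=8: u_8=491/540 ∈ [2/3, 1) → index 8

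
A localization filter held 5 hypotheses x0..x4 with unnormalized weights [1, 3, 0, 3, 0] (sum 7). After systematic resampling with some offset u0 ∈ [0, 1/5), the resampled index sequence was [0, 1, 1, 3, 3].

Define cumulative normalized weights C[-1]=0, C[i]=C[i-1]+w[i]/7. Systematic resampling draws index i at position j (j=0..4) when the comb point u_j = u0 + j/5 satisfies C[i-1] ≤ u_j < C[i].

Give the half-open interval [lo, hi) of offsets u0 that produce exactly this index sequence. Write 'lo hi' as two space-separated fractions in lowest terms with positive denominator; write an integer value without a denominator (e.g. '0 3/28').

C = [1/7, 4/7, 4/7, 1, 1]
j=0 picked index 0: u0 ∈ [0, 1/7)
j=1 picked index 1: u0 ∈ [-2/35, 13/35)
j=2 picked index 1: u0 ∈ [-9/35, 6/35)
j=3 picked index 3: u0 ∈ [-1/35, 2/5)
j=4 picked index 3: u0 ∈ [-8/35, 1/5)
intersection: [0, 1/7)

0 1/7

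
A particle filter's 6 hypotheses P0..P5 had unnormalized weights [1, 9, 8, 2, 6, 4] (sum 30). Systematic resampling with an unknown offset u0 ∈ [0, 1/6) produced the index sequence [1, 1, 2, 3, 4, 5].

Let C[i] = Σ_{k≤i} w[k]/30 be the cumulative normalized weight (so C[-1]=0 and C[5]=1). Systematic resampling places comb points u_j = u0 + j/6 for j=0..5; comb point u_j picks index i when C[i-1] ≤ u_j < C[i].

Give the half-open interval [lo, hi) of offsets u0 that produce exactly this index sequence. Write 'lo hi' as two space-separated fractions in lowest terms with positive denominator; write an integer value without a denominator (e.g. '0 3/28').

C = [1/30, 1/3, 3/5, 2/3, 13/15, 1]
j=0 picked index 1: u0 ∈ [1/30, 1/3)
j=1 picked index 1: u0 ∈ [-2/15, 1/6)
j=2 picked index 2: u0 ∈ [0, 4/15)
j=3 picked index 3: u0 ∈ [1/10, 1/6)
j=4 picked index 4: u0 ∈ [0, 1/5)
j=5 picked index 5: u0 ∈ [1/30, 1/6)
intersection: [1/10, 1/6)

1/10 1/6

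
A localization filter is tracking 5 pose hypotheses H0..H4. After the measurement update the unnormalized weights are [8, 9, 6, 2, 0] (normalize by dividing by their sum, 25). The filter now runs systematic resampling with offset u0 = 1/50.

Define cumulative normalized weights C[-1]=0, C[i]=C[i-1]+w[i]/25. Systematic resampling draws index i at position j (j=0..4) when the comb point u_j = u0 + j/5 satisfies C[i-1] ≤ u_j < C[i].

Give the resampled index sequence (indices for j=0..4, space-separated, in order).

C = [8/25, 17/25, 23/25, 1, 1]
j=0: u_0=1/50 ∈ [0, 8/25) → index 0
j=1: u_1=11/50 ∈ [0, 8/25) → index 0
j=2: u_2=21/50 ∈ [8/25, 17/25) → index 1
j=3: u_3=31/50 ∈ [8/25, 17/25) → index 1
j=4: u_4=41/50 ∈ [17/25, 23/25) → index 2

0 0 1 1 2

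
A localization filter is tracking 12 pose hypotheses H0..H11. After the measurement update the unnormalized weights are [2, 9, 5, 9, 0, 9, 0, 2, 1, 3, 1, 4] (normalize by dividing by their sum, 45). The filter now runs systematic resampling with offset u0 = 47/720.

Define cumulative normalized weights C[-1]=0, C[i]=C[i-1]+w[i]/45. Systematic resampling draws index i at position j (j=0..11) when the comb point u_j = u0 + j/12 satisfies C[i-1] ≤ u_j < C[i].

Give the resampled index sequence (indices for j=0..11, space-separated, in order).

1 1 1 2 3 3 5 5 5 8 10 11

C = [2/45, 11/45, 16/45, 5/9, 5/9, 34/45, 34/45, 4/5, 37/45, 8/9, 41/45, 1]
j=0: u_0=47/720 ∈ [2/45, 11/45) → index 1
j=1: u_1=107/720 ∈ [2/45, 11/45) → index 1
j=2: u_2=167/720 ∈ [2/45, 11/45) → index 1
j=3: u_3=227/720 ∈ [11/45, 16/45) → index 2
j=4: u_4=287/720 ∈ [16/45, 5/9) → index 3
j=5: u_5=347/720 ∈ [16/45, 5/9) → index 3
j=6: u_6=407/720 ∈ [5/9, 34/45) → index 5
j=7: u_7=467/720 ∈ [5/9, 34/45) → index 5
j=8: u_8=527/720 ∈ [5/9, 34/45) → index 5
j=9: u_9=587/720 ∈ [4/5, 37/45) → index 8
j=10: u_10=647/720 ∈ [8/9, 41/45) → index 10
j=11: u_11=707/720 ∈ [41/45, 1) → index 11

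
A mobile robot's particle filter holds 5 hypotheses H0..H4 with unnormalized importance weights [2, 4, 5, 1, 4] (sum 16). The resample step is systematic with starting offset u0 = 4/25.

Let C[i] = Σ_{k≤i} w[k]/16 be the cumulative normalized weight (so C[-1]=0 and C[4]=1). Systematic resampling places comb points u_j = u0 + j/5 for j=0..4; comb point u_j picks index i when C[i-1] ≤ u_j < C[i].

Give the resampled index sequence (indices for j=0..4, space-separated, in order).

1 1 2 4 4

C = [1/8, 3/8, 11/16, 3/4, 1]
j=0: u_0=4/25 ∈ [1/8, 3/8) → index 1
j=1: u_1=9/25 ∈ [1/8, 3/8) → index 1
j=2: u_2=14/25 ∈ [3/8, 11/16) → index 2
j=3: u_3=19/25 ∈ [3/4, 1) → index 4
j=4: u_4=24/25 ∈ [3/4, 1) → index 4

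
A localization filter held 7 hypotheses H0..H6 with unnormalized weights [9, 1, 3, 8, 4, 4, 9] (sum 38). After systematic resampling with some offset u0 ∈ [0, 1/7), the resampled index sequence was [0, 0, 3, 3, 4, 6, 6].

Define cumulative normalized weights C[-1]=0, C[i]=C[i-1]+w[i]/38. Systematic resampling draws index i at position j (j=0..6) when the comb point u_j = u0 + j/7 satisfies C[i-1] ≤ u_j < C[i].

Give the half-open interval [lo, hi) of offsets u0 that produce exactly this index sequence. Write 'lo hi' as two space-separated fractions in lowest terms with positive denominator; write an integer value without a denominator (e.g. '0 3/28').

15/266 23/266

C = [9/38, 5/19, 13/38, 21/38, 25/38, 29/38, 1]
j=0 picked index 0: u0 ∈ [0, 9/38)
j=1 picked index 0: u0 ∈ [-1/7, 25/266)
j=2 picked index 3: u0 ∈ [15/266, 71/266)
j=3 picked index 3: u0 ∈ [-23/266, 33/266)
j=4 picked index 4: u0 ∈ [-5/266, 23/266)
j=5 picked index 6: u0 ∈ [13/266, 2/7)
j=6 picked index 6: u0 ∈ [-25/266, 1/7)
intersection: [15/266, 23/266)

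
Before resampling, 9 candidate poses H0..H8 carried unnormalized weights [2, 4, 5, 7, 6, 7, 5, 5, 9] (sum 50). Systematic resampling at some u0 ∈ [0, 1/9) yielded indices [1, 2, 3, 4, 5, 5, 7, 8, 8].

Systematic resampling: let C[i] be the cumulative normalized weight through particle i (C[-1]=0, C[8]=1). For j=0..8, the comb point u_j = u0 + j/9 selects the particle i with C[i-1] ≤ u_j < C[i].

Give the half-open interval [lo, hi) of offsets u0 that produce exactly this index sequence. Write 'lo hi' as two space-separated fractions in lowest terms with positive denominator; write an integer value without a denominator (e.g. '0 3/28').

C = [1/25, 3/25, 11/50, 9/25, 12/25, 31/50, 18/25, 41/50, 1]
j=0 picked index 1: u0 ∈ [1/25, 3/25)
j=1 picked index 2: u0 ∈ [2/225, 49/450)
j=2 picked index 3: u0 ∈ [-1/450, 31/225)
j=3 picked index 4: u0 ∈ [2/75, 11/75)
j=4 picked index 5: u0 ∈ [8/225, 79/450)
j=5 picked index 5: u0 ∈ [-17/225, 29/450)
j=6 picked index 7: u0 ∈ [4/75, 23/150)
j=7 picked index 8: u0 ∈ [19/450, 2/9)
j=8 picked index 8: u0 ∈ [-31/450, 1/9)
intersection: [4/75, 29/450)

4/75 29/450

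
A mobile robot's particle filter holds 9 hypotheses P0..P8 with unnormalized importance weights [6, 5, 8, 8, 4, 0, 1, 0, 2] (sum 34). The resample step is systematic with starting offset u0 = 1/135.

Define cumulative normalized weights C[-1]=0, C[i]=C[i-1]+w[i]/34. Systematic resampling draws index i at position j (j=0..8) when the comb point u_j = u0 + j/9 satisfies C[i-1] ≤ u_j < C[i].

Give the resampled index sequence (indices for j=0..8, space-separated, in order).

0 0 1 2 2 3 3 3 4

C = [3/17, 11/34, 19/34, 27/34, 31/34, 31/34, 16/17, 16/17, 1]
j=0: u_0=1/135 ∈ [0, 3/17) → index 0
j=1: u_1=16/135 ∈ [0, 3/17) → index 0
j=2: u_2=31/135 ∈ [3/17, 11/34) → index 1
j=3: u_3=46/135 ∈ [11/34, 19/34) → index 2
j=4: u_4=61/135 ∈ [11/34, 19/34) → index 2
j=5: u_5=76/135 ∈ [19/34, 27/34) → index 3
j=6: u_6=91/135 ∈ [19/34, 27/34) → index 3
j=7: u_7=106/135 ∈ [19/34, 27/34) → index 3
j=8: u_8=121/135 ∈ [27/34, 31/34) → index 4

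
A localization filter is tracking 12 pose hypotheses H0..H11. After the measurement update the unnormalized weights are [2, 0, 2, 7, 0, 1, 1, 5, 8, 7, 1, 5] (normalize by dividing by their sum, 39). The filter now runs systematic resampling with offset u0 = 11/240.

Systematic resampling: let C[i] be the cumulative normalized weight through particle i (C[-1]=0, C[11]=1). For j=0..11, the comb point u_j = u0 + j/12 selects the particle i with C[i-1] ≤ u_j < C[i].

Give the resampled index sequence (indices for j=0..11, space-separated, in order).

C = [2/39, 2/39, 4/39, 11/39, 11/39, 4/13, 1/3, 6/13, 2/3, 11/13, 34/39, 1]
j=0: u_0=11/240 ∈ [0, 2/39) → index 0
j=1: u_1=31/240 ∈ [4/39, 11/39) → index 3
j=2: u_2=17/80 ∈ [4/39, 11/39) → index 3
j=3: u_3=71/240 ∈ [11/39, 4/13) → index 5
j=4: u_4=91/240 ∈ [1/3, 6/13) → index 7
j=5: u_5=37/80 ∈ [6/13, 2/3) → index 8
j=6: u_6=131/240 ∈ [6/13, 2/3) → index 8
j=7: u_7=151/240 ∈ [6/13, 2/3) → index 8
j=8: u_8=57/80 ∈ [2/3, 11/13) → index 9
j=9: u_9=191/240 ∈ [2/3, 11/13) → index 9
j=10: u_10=211/240 ∈ [34/39, 1) → index 11
j=11: u_11=77/80 ∈ [34/39, 1) → index 11

0 3 3 5 7 8 8 8 9 9 11 11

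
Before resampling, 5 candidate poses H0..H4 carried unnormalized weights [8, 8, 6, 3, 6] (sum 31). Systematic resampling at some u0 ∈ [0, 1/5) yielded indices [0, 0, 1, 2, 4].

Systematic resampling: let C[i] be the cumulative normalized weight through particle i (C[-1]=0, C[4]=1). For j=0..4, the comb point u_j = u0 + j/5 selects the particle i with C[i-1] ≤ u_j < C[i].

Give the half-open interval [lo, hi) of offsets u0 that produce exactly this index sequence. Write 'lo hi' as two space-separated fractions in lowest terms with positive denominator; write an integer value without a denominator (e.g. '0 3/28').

C = [8/31, 16/31, 22/31, 25/31, 1]
j=0 picked index 0: u0 ∈ [0, 8/31)
j=1 picked index 0: u0 ∈ [-1/5, 9/155)
j=2 picked index 1: u0 ∈ [-22/155, 18/155)
j=3 picked index 2: u0 ∈ [-13/155, 17/155)
j=4 picked index 4: u0 ∈ [1/155, 1/5)
intersection: [1/155, 9/155)

1/155 9/155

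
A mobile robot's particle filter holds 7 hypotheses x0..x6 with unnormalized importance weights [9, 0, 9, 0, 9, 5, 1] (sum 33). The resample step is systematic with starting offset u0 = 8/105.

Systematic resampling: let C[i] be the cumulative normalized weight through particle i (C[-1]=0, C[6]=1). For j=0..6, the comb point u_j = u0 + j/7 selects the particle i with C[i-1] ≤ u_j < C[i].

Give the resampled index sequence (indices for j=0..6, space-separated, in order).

0 0 2 2 4 4 5

C = [3/11, 3/11, 6/11, 6/11, 9/11, 32/33, 1]
j=0: u_0=8/105 ∈ [0, 3/11) → index 0
j=1: u_1=23/105 ∈ [0, 3/11) → index 0
j=2: u_2=38/105 ∈ [3/11, 6/11) → index 2
j=3: u_3=53/105 ∈ [3/11, 6/11) → index 2
j=4: u_4=68/105 ∈ [6/11, 9/11) → index 4
j=5: u_5=83/105 ∈ [6/11, 9/11) → index 4
j=6: u_6=14/15 ∈ [9/11, 32/33) → index 5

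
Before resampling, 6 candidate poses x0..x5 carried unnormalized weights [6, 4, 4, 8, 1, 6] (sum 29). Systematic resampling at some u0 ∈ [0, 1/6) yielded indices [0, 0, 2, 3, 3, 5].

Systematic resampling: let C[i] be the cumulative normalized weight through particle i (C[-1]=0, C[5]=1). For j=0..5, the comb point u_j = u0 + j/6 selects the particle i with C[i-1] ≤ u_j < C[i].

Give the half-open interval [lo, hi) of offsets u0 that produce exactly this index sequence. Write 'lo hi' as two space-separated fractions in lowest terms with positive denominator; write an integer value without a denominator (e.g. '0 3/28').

1/87 7/174

C = [6/29, 10/29, 14/29, 22/29, 23/29, 1]
j=0 picked index 0: u0 ∈ [0, 6/29)
j=1 picked index 0: u0 ∈ [-1/6, 7/174)
j=2 picked index 2: u0 ∈ [1/87, 13/87)
j=3 picked index 3: u0 ∈ [-1/58, 15/58)
j=4 picked index 3: u0 ∈ [-16/87, 8/87)
j=5 picked index 5: u0 ∈ [-7/174, 1/6)
intersection: [1/87, 7/174)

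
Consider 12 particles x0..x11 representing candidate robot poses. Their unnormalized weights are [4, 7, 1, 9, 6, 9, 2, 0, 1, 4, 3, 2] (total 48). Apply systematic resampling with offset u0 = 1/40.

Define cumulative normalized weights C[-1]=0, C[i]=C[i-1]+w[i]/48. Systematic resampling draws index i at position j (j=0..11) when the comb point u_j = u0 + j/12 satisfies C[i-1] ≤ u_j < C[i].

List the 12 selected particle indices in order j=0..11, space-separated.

0 1 1 3 3 4 4 5 5 6 9 10

C = [1/12, 11/48, 1/4, 7/16, 9/16, 3/4, 19/24, 19/24, 13/16, 43/48, 23/24, 1]
j=0: u_0=1/40 ∈ [0, 1/12) → index 0
j=1: u_1=13/120 ∈ [1/12, 11/48) → index 1
j=2: u_2=23/120 ∈ [1/12, 11/48) → index 1
j=3: u_3=11/40 ∈ [1/4, 7/16) → index 3
j=4: u_4=43/120 ∈ [1/4, 7/16) → index 3
j=5: u_5=53/120 ∈ [7/16, 9/16) → index 4
j=6: u_6=21/40 ∈ [7/16, 9/16) → index 4
j=7: u_7=73/120 ∈ [9/16, 3/4) → index 5
j=8: u_8=83/120 ∈ [9/16, 3/4) → index 5
j=9: u_9=31/40 ∈ [3/4, 19/24) → index 6
j=10: u_10=103/120 ∈ [13/16, 43/48) → index 9
j=11: u_11=113/120 ∈ [43/48, 23/24) → index 10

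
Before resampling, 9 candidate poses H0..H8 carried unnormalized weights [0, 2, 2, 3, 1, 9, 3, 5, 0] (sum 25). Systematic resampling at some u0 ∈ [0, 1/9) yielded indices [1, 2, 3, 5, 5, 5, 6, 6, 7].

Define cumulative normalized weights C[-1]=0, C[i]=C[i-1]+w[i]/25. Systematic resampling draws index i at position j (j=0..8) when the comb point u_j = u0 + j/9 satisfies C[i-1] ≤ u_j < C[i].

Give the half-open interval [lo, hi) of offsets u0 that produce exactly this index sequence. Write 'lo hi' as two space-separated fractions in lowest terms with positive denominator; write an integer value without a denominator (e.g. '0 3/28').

C = [0, 2/25, 4/25, 7/25, 8/25, 17/25, 4/5, 1, 1]
j=0 picked index 1: u0 ∈ [0, 2/25)
j=1 picked index 2: u0 ∈ [-7/225, 11/225)
j=2 picked index 3: u0 ∈ [-14/225, 13/225)
j=3 picked index 5: u0 ∈ [-1/75, 26/75)
j=4 picked index 5: u0 ∈ [-28/225, 53/225)
j=5 picked index 5: u0 ∈ [-53/225, 28/225)
j=6 picked index 6: u0 ∈ [1/75, 2/15)
j=7 picked index 6: u0 ∈ [-22/225, 1/45)
j=8 picked index 7: u0 ∈ [-4/45, 1/9)
intersection: [1/75, 1/45)

1/75 1/45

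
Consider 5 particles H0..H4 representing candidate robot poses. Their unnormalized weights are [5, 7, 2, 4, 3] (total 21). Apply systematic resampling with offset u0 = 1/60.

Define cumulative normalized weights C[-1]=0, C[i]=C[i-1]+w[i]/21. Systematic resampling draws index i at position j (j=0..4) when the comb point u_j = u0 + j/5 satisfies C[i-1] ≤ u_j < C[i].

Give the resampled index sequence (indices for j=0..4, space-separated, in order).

0 0 1 2 3

C = [5/21, 4/7, 2/3, 6/7, 1]
j=0: u_0=1/60 ∈ [0, 5/21) → index 0
j=1: u_1=13/60 ∈ [0, 5/21) → index 0
j=2: u_2=5/12 ∈ [5/21, 4/7) → index 1
j=3: u_3=37/60 ∈ [4/7, 2/3) → index 2
j=4: u_4=49/60 ∈ [2/3, 6/7) → index 3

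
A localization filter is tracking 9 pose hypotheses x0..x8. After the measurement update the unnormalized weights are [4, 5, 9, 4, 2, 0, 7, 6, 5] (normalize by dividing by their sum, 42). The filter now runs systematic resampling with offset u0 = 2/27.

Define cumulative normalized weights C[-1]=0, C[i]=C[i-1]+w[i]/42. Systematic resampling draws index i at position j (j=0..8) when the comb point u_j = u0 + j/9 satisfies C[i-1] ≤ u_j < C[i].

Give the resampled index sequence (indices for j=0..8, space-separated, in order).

0 1 2 2 3 6 7 7 8

C = [2/21, 3/14, 3/7, 11/21, 4/7, 4/7, 31/42, 37/42, 1]
j=0: u_0=2/27 ∈ [0, 2/21) → index 0
j=1: u_1=5/27 ∈ [2/21, 3/14) → index 1
j=2: u_2=8/27 ∈ [3/14, 3/7) → index 2
j=3: u_3=11/27 ∈ [3/14, 3/7) → index 2
j=4: u_4=14/27 ∈ [3/7, 11/21) → index 3
j=5: u_5=17/27 ∈ [4/7, 31/42) → index 6
j=6: u_6=20/27 ∈ [31/42, 37/42) → index 7
j=7: u_7=23/27 ∈ [31/42, 37/42) → index 7
j=8: u_8=26/27 ∈ [37/42, 1) → index 8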